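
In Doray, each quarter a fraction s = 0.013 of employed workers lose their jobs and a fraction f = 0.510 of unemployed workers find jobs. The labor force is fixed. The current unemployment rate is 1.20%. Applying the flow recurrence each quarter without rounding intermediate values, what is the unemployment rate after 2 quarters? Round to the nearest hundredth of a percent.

Unemployment rate after two quarters ≈ 2.19%.

With a fixed labor force, u_{t+1} = u_t + s·(1−u_t) − f·u_t = u_t·(1−s−f) + s.
Here 1−s−f = 0.477 and s = 0.013.
u_1 = 0.012000 × 0.477 + 0.013 = 0.018724.
u_2 = 0.018724 × 0.477 + 0.013 = 0.021931.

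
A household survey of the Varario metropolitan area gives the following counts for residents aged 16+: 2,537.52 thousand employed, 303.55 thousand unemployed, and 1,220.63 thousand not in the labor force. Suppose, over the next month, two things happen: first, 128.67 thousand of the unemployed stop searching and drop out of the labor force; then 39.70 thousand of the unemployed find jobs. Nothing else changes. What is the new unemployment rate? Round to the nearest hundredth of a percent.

Initially, labor force = 2,537.52 + 303.55 = 2,841.07 thousand, so u = 303.55/2,841.07 = 10.68%.
After the first change, unemployed and labor force both fall by 128.67 → E = 2,537.52, U = 174.88, labor force = 2,712.40 thousand.
After the second change, unemployed falls and employed rises by 39.70; labor force unchanged → E = 2,577.22, U = 135.18, labor force = 2,712.40 thousand.
New unemployment rate = 135.18 / 2,712.40 = 4.98%.

New unemployment rate ≈ 4.98%.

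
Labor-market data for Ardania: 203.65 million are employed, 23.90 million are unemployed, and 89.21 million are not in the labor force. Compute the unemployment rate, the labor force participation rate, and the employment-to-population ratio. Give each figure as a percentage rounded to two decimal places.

Unemployment rate ≈ 10.50%; labor force participation rate ≈ 71.84%; employment-population ratio ≈ 64.29%.

Labor force = employed + unemployed = 203.65 + 23.90 = 227.55 million.
Working-age population = 227.55 + 89.21 = 316.76 million.
Unemployment rate = 23.90 / 227.55 = 10.50%.
Labor force participation rate = 227.55 / 316.76 = 71.84%.
Employment-population ratio = 203.65 / 316.76 = 64.29%.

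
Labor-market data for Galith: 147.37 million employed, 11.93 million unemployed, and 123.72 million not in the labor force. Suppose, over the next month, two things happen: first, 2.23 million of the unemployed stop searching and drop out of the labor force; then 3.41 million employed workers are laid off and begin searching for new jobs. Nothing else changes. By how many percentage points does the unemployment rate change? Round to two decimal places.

The unemployment rate changes by +0.86 percentage points.

Initially, labor force = 147.37 + 11.93 = 159.30 million, so u = 11.93/159.30 = 7.49%.
After the first change, unemployed and labor force both fall by 2.23 → E = 147.37, U = 9.70, labor force = 157.07 million.
After the second change, employed falls and unemployed rises by 3.41; labor force unchanged → E = 143.96, U = 13.11, labor force = 157.07 million.
New unemployment rate = 13.11 / 157.07 = 8.35%.
Change = 8.35% − 7.49% = +0.86 percentage points.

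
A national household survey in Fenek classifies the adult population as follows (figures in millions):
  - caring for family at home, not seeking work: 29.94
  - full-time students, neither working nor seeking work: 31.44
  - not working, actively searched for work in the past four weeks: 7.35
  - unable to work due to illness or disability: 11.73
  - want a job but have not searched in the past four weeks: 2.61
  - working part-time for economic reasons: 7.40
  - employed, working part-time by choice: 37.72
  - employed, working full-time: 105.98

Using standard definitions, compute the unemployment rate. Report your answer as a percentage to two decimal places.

Employed = 7.40 + 37.72 + 105.98 = 151.10 million (anyone who worked, including part-time for economic reasons, counts as employed).
Unemployed = 7.35 million.
Labor force = 151.10 + 7.35 = 158.45 million.
Unemployment rate = 7.35 / 158.45 = 4.64%.

Unemployment rate ≈ 4.64%.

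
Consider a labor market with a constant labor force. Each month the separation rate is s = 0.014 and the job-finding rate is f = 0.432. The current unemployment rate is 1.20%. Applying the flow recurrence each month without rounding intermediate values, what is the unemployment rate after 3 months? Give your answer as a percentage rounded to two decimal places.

With a fixed labor force, u_{t+1} = u_t + s·(1−u_t) − f·u_t = u_t·(1−s−f) + s.
Here 1−s−f = 0.554 and s = 0.014.
u_1 = 0.012000 × 0.554 + 0.014 = 0.020648.
u_2 = 0.020648 × 0.554 + 0.014 = 0.025439.
u_3 = 0.025439 × 0.554 + 0.014 = 0.028093.

Unemployment rate after three months ≈ 2.81%.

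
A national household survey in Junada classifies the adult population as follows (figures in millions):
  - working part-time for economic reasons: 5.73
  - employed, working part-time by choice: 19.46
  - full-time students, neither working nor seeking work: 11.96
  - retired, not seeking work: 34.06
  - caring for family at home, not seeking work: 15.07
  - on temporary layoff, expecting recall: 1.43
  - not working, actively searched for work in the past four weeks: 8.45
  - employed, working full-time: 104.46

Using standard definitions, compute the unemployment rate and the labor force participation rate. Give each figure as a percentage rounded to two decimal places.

Unemployment rate ≈ 7.08%; labor force participation rate ≈ 69.55%.

Employed = 5.73 + 19.46 + 104.46 = 129.65 million (anyone who worked, including part-time for economic reasons, counts as employed).
Unemployed = 1.43 + 8.45 = 9.88 million (jobless and actively searching, or on temporary layoff).
Labor force = 129.65 + 9.88 = 139.53 million.
Not in labor force = 11.96 + 34.06 + 15.07 = 61.09 million (those not working and not actively searching are outside the labor force).
Civilian working-age population = 139.53 + 61.09 = 200.62 million.
Unemployment rate = 9.88 / 139.53 = 7.08%.
Labor force participation rate = 139.53 / 200.62 = 69.55%.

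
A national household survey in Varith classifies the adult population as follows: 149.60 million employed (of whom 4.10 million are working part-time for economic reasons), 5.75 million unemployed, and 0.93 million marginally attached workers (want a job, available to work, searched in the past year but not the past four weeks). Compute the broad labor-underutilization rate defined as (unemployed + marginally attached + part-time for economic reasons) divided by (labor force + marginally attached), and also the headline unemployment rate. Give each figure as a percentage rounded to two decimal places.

Broad underutilization rate ≈ 6.90%; headline unemployment rate ≈ 3.70%.

Labor force = 149.60 + 5.75 = 155.35 million.
Numerator = 5.75 + 0.93 + 4.10 = 10.78 million.
Denominator = 155.35 + 0.93 = 156.28 million.
Broad rate = 10.78 / 156.28 = 6.90%.
Headline unemployment rate = 5.75 / 155.35 = 3.70%.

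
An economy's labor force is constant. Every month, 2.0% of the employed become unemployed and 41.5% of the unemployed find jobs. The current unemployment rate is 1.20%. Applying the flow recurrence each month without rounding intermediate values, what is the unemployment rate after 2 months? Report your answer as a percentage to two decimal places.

Unemployment rate after two months ≈ 3.51%.

With a fixed labor force, u_{t+1} = u_t + s·(1−u_t) − f·u_t = u_t·(1−s−f) + s.
Here 1−s−f = 0.565 and s = 0.020.
u_1 = 0.012000 × 0.565 + 0.020 = 0.026780.
u_2 = 0.026780 × 0.565 + 0.020 = 0.035131.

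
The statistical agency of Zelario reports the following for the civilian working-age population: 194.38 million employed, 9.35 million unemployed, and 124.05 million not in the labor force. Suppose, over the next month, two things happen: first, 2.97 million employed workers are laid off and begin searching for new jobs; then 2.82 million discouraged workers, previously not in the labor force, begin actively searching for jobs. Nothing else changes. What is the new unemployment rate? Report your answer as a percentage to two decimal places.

Initially, labor force = 194.38 + 9.35 = 203.73 million, so u = 9.35/203.73 = 4.59%.
After the first change, employed falls and unemployed rises by 2.97; labor force unchanged → E = 191.41, U = 12.32, labor force = 203.73 million.
After the second change, unemployed and labor force both rise by 2.82 → E = 191.41, U = 15.14, labor force = 206.55 million.
New unemployment rate = 15.14 / 206.55 = 7.33%.

New unemployment rate ≈ 7.33%.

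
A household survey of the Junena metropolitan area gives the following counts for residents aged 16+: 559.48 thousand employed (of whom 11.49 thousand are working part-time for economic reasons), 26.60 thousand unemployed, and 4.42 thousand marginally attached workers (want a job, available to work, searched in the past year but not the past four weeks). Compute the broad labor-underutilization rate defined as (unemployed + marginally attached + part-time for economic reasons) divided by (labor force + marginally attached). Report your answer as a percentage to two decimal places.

Labor force = 559.48 + 26.60 = 586.08 thousand.
Numerator = 26.60 + 4.42 + 11.49 = 42.51 thousand.
Denominator = 586.08 + 4.42 = 590.50 thousand.
Broad rate = 42.51 / 590.50 = 7.20%.

Broad underutilization rate ≈ 7.20%.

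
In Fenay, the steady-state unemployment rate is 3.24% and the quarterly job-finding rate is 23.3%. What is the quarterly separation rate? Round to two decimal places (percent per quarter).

From u* = s/(s+f): s = u·f/(1−u).
s = 0.0324 × 23.3 / (1 − 0.0324) = 0.7549 / 0.9676 ≈ 0.78% per quarter.

Separation rate ≈ 0.78% per quarter.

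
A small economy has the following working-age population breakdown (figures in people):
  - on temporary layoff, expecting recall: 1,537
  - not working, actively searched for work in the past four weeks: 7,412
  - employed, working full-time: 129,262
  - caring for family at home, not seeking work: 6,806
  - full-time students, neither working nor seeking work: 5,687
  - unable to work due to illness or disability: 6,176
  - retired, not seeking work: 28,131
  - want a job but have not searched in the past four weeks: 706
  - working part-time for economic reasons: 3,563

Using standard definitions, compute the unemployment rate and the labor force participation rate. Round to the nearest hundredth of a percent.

Employed = 129,262 + 3,563 = 132,825 (anyone who worked, including part-time for economic reasons, counts as employed).
Unemployed = 1,537 + 7,412 = 8,949 (jobless and actively searching, or on temporary layoff).
Labor force = 132,825 + 8,949 = 141,774.
Not in labor force = 6,806 + 5,687 + 6,176 + 28,131 + 706 = 47,506 (those not working and not actively searching are outside the labor force — including those who want a job but have given up searching).
Civilian working-age population = 141,774 + 47,506 = 189,280.
Unemployment rate = 8,949 / 141,774 = 6.31%.
Labor force participation rate = 141,774 / 189,280 = 74.90%.

Unemployment rate ≈ 6.31%; labor force participation rate ≈ 74.90%.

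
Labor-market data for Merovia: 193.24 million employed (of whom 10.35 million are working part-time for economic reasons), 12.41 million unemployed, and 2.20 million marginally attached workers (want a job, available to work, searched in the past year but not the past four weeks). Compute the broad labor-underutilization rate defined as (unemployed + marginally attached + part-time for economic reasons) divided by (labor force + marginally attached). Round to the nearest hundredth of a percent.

Broad underutilization rate ≈ 12.01%.

Labor force = 193.24 + 12.41 = 205.65 million.
Numerator = 12.41 + 2.20 + 10.35 = 24.96 million.
Denominator = 205.65 + 2.20 = 207.85 million.
Broad rate = 24.96 / 207.85 = 12.01%.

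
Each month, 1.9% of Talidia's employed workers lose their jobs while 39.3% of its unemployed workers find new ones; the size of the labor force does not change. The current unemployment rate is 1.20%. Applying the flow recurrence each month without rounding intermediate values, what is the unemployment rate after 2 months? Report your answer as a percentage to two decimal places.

Unemployment rate after two months ≈ 3.43%.

With a fixed labor force, u_{t+1} = u_t + s·(1−u_t) − f·u_t = u_t·(1−s−f) + s.
Here 1−s−f = 0.588 and s = 0.019.
u_1 = 0.012000 × 0.588 + 0.019 = 0.026056.
u_2 = 0.026056 × 0.588 + 0.019 = 0.034321.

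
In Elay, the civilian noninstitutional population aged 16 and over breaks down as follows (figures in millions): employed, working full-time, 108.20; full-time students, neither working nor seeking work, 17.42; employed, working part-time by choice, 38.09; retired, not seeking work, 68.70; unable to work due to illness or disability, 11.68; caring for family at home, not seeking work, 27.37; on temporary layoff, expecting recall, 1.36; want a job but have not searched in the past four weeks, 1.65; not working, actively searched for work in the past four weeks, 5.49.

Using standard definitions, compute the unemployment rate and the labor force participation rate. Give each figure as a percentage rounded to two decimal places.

Employed = 108.20 + 38.09 = 146.29 million.
Unemployed = 1.36 + 5.49 = 6.85 million (jobless and actively searching, or on temporary layoff).
Labor force = 146.29 + 6.85 = 153.14 million.
Not in labor force = 17.42 + 68.70 + 11.68 + 27.37 + 1.65 = 126.82 million (those not working and not actively searching are outside the labor force — including those who want a job but have given up searching).
Civilian working-age population = 153.14 + 126.82 = 279.96 million.
Unemployment rate = 6.85 / 153.14 = 4.47%.
Labor force participation rate = 153.14 / 279.96 = 54.70%.

Unemployment rate ≈ 4.47%; labor force participation rate ≈ 54.70%.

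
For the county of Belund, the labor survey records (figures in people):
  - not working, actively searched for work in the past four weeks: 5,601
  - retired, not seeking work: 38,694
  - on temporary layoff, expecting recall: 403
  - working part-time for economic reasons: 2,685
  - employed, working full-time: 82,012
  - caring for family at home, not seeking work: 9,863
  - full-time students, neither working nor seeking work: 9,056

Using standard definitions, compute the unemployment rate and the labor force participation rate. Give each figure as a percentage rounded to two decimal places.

Unemployment rate ≈ 6.62%; labor force participation rate ≈ 61.15%.

Employed = 2,685 + 82,012 = 84,697 (anyone who worked, including part-time for economic reasons, counts as employed).
Unemployed = 5,601 + 403 = 6,004 (jobless and actively searching, or on temporary layoff).
Labor force = 84,697 + 6,004 = 90,701.
Not in labor force = 38,694 + 9,863 + 9,056 = 57,613 (those not working and not actively searching are outside the labor force).
Civilian working-age population = 90,701 + 57,613 = 148,314.
Unemployment rate = 6,004 / 90,701 = 6.62%.
Labor force participation rate = 90,701 / 148,314 = 61.15%.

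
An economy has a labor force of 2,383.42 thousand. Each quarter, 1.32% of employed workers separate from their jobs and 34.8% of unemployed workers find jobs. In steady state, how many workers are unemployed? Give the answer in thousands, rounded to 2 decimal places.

Steady-state unemployment rate u* = s/(s+f) = 1.32/(1.32+34.8) = 0.036545.
Unemployed = u* × labor force = 0.036545 × 2,383.42 ≈ 87.10 thousand.

About 87.10 thousand are unemployed in steady state.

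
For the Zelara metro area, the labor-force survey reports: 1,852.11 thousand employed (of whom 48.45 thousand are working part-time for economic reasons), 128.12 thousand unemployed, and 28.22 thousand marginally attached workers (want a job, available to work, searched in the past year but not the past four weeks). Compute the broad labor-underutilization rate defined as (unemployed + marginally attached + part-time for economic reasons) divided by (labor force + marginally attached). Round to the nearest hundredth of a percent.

Broad underutilization rate ≈ 10.20%.

Labor force = 1,852.11 + 128.12 = 1,980.23 thousand.
Numerator = 128.12 + 28.22 + 48.45 = 204.79 thousand.
Denominator = 1,980.23 + 28.22 = 2,008.45 thousand.
Broad rate = 204.79 / 2,008.45 = 10.20%.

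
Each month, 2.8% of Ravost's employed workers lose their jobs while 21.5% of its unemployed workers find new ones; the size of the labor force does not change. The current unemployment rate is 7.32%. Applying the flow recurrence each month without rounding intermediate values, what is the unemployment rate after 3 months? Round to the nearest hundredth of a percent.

With a fixed labor force, u_{t+1} = u_t + s·(1−u_t) − f·u_t = u_t·(1−s−f) + s.
Here 1−s−f = 0.757 and s = 0.028.
u_1 = 0.073200 × 0.757 + 0.028 = 0.083412.
u_2 = 0.083412 × 0.757 + 0.028 = 0.091143.
u_3 = 0.091143 × 0.757 + 0.028 = 0.096995.

Unemployment rate after three months ≈ 9.70%.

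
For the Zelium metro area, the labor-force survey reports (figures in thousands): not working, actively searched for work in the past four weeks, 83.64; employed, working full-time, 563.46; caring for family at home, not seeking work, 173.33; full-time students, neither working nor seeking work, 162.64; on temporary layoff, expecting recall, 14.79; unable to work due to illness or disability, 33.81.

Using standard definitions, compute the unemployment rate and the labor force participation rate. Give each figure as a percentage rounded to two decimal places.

Employed = 563.46 thousand.
Unemployed = 83.64 + 14.79 = 98.43 thousand (jobless and actively searching, or on temporary layoff).
Labor force = 563.46 + 98.43 = 661.89 thousand.
Not in labor force = 173.33 + 162.64 + 33.81 = 369.78 thousand (those not working and not actively searching are outside the labor force).
Civilian working-age population = 661.89 + 369.78 = 1,031.67 thousand.
Unemployment rate = 98.43 / 661.89 = 14.87%.
Labor force participation rate = 661.89 / 1,031.67 = 64.16%.

Unemployment rate ≈ 14.87%; labor force participation rate ≈ 64.16%.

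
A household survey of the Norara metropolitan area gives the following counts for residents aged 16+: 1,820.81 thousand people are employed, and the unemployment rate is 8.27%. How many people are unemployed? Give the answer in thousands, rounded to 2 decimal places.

About 164.16 thousand are unemployed.

Let U be the number unemployed. The labor force is E + U, and U/(E+U) = 0.0827.
So U = 0.0827 × 1,820.81 / (1 − 0.0827) = 150.5810 / 0.9173 ≈ 164.16 thousand.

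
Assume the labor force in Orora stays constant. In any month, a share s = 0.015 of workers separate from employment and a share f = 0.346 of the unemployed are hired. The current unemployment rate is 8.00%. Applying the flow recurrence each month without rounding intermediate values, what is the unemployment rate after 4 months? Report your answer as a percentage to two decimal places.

With a fixed labor force, u_{t+1} = u_t + s·(1−u_t) − f·u_t = u_t·(1−s−f) + s.
Here 1−s−f = 0.639 and s = 0.015.
u_1 = 0.080000 × 0.639 + 0.015 = 0.066120.
u_2 = 0.066120 × 0.639 + 0.015 = 0.057251.
u_3 = 0.057251 × 0.639 + 0.015 = 0.051583.
u_4 = 0.051583 × 0.639 + 0.015 = 0.047962.

Unemployment rate after four months ≈ 4.80%.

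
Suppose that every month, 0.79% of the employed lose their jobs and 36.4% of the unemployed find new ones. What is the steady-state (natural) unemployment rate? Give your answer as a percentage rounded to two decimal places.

At steady state the flows balance: s·E = f·U, so U/(E+U) = s/(s+f).
u* = 0.79 / (0.79 + 36.4) = 0.79 / 37.19 = 2.12%.

Steady-state unemployment rate ≈ 2.12%.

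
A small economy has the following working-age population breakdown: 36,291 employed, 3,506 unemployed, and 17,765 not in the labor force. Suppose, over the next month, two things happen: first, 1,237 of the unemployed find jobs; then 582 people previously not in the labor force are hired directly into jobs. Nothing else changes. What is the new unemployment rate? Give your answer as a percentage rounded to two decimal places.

New unemployment rate ≈ 5.62%.

Initially, labor force = 36,291 + 3,506 = 39,797, so u = 3,506/39,797 = 8.81%.
After the first change, unemployed falls and employed rises by 1,237; labor force unchanged → E = 37,528, U = 2,269, labor force = 39,797.
After the second change, employed and labor force both rise by 582; unemployed unchanged → E = 38,110, U = 2,269, labor force = 40,379.
New unemployment rate = 2,269 / 40,379 = 5.62%.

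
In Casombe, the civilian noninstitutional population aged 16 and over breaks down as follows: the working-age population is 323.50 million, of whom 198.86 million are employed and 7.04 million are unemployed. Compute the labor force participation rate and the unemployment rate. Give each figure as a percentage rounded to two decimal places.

Labor force = employed + unemployed = 198.86 + 7.04 = 205.90 million.
Unemployment rate = 7.04 / 205.90 = 3.42%.
Labor force participation rate = 205.90 / 323.50 = 63.65%.

Labor force participation rate ≈ 63.65%; unemployment rate ≈ 3.42%.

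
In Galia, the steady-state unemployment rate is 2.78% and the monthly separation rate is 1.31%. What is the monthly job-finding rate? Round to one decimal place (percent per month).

Job-finding rate ≈ 45.8% per month.

From u* = s/(s+f): f = s·(1−u)/u.
f = 1.31 × (1 − 0.0278) / 0.0278 = 1.2736 / 0.0278 ≈ 45.8% per month.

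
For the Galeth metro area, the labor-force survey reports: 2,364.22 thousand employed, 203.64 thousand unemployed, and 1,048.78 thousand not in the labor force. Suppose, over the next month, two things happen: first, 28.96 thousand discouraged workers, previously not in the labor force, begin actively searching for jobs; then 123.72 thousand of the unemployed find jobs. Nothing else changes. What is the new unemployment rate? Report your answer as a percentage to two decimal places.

Initially, labor force = 2,364.22 + 203.64 = 2,567.86 thousand, so u = 203.64/2,567.86 = 7.93%.
After the first change, unemployed and labor force both rise by 28.96 → E = 2,364.22, U = 232.60, labor force = 2,596.82 thousand.
After the second change, unemployed falls and employed rises by 123.72; labor force unchanged → E = 2,487.94, U = 108.88, labor force = 2,596.82 thousand.
New unemployment rate = 108.88 / 2,596.82 = 4.19%.

New unemployment rate ≈ 4.19%.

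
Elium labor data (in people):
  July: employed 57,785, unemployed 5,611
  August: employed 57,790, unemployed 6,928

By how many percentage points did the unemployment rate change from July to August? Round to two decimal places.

The unemployment rate changed by +1.85 percentage points.

July: labor force = 57,785 + 5,611 = 63,396; u = 5,611/63,396 = 8.85%.
August: labor force = 57,790 + 6,928 = 64,718; u = 6,928/64,718 = 10.70%.
Change = 10.70% − 8.85% = +1.85 pp.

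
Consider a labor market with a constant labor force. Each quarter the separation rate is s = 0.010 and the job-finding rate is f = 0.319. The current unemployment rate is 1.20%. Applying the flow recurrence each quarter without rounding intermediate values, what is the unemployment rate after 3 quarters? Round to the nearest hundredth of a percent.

Unemployment rate after three quarters ≈ 2.48%.

With a fixed labor force, u_{t+1} = u_t + s·(1−u_t) − f·u_t = u_t·(1−s−f) + s.
Here 1−s−f = 0.671 and s = 0.010.
u_1 = 0.012000 × 0.671 + 0.010 = 0.018052.
u_2 = 0.018052 × 0.671 + 0.010 = 0.022113.
u_3 = 0.022113 × 0.671 + 0.010 = 0.024838.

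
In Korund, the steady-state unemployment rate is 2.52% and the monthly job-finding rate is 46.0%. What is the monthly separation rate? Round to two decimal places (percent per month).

From u* = s/(s+f): s = u·f/(1−u).
s = 0.0252 × 46.0 / (1 − 0.0252) = 1.1592 / 0.9748 ≈ 1.19% per month.

Separation rate ≈ 1.19% per month.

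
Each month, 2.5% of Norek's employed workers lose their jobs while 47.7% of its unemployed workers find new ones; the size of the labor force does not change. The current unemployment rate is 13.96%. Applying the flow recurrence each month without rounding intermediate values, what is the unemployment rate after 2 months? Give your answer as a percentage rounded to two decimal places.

Unemployment rate after two months ≈ 7.21%.

With a fixed labor force, u_{t+1} = u_t + s·(1−u_t) − f·u_t = u_t·(1−s−f) + s.
Here 1−s−f = 0.498 and s = 0.025.
u_1 = 0.139600 × 0.498 + 0.025 = 0.094521.
u_2 = 0.094521 × 0.498 + 0.025 = 0.072071.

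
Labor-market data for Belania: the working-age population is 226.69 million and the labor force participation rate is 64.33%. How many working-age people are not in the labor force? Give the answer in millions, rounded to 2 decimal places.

About 80.86 million are not in the labor force.

Share not in the labor force = 1 − 0.6433 = 0.3567.
Not in labor force = 0.3567 × 226.69 ≈ 80.86 million.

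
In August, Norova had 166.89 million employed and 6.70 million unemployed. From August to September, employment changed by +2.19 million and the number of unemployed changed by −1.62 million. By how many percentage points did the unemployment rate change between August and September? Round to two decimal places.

The unemployment rate changed by −0.94 percentage points.

August: labor force = 166.89 + 6.70 = 173.59; u = 6.70/173.59 = 3.86%.
September: labor force = 169.08 + 5.08 = 174.16; u = 5.08/174.16 = 2.92%.
Change = 2.92% − 3.86% = −0.94 pp.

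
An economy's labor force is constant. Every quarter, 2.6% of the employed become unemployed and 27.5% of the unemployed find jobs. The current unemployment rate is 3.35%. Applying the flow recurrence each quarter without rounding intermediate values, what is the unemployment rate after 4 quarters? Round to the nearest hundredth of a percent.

With a fixed labor force, u_{t+1} = u_t + s·(1−u_t) − f·u_t = u_t·(1−s−f) + s.
Here 1−s−f = 0.699 and s = 0.026.
u_1 = 0.033500 × 0.699 + 0.026 = 0.049417.
u_2 = 0.049417 × 0.699 + 0.026 = 0.060542.
u_3 = 0.060542 × 0.699 + 0.026 = 0.068319.
u_4 = 0.068319 × 0.699 + 0.026 = 0.073755.

Unemployment rate after four quarters ≈ 7.38%.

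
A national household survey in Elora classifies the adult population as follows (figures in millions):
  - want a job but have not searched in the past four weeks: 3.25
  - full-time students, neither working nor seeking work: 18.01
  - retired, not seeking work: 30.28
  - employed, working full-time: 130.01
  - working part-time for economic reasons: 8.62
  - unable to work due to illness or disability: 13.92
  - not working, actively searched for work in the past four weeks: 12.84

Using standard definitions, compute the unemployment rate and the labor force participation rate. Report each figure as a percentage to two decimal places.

Employed = 130.01 + 8.62 = 138.63 million (anyone who worked, including part-time for economic reasons, counts as employed).
Unemployed = 12.84 million.
Labor force = 138.63 + 12.84 = 151.47 million.
Not in labor force = 3.25 + 18.01 + 30.28 + 13.92 = 65.46 million (those not working and not actively searching are outside the labor force — including those who want a job but have given up searching).
Civilian working-age population = 151.47 + 65.46 = 216.93 million.
Unemployment rate = 12.84 / 151.47 = 8.48%.
Labor force participation rate = 151.47 / 216.93 = 69.82%.

Unemployment rate ≈ 8.48%; labor force participation rate ≈ 69.82%.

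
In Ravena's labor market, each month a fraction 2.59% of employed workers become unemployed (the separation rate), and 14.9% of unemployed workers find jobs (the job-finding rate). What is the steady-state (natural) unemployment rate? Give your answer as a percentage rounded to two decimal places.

Steady-state unemployment rate ≈ 14.81%.

At steady state the flows balance: s·E = f·U, so U/(E+U) = s/(s+f).
u* = 2.59 / (2.59 + 14.9) = 2.59 / 17.49 = 14.81%.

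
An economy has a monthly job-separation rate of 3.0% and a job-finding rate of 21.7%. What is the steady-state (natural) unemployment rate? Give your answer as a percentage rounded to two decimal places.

Steady-state unemployment rate ≈ 12.15%.

At steady state the flows balance: s·E = f·U, so U/(E+U) = s/(s+f).
u* = 3.0 / (3.0 + 21.7) = 3.0 / 24.70 = 12.15%.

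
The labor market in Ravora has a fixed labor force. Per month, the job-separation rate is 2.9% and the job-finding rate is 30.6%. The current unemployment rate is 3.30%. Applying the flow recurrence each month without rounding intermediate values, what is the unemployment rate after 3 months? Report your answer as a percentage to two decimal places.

Unemployment rate after three months ≈ 7.08%.

With a fixed labor force, u_{t+1} = u_t + s·(1−u_t) − f·u_t = u_t·(1−s−f) + s.
Here 1−s−f = 0.665 and s = 0.029.
u_1 = 0.033000 × 0.665 + 0.029 = 0.050945.
u_2 = 0.050945 × 0.665 + 0.029 = 0.062878.
u_3 = 0.062878 × 0.665 + 0.029 = 0.070814.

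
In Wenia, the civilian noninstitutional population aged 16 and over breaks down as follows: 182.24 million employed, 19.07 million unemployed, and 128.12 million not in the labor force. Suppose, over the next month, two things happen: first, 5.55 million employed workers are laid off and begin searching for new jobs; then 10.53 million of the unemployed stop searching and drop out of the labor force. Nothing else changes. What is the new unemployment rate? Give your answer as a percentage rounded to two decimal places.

Initially, labor force = 182.24 + 19.07 = 201.31 million, so u = 19.07/201.31 = 9.47%.
After the first change, employed falls and unemployed rises by 5.55; labor force unchanged → E = 176.69, U = 24.62, labor force = 201.31 million.
After the second change, unemployed and labor force both fall by 10.53 → E = 176.69, U = 14.09, labor force = 190.78 million.
New unemployment rate = 14.09 / 190.78 = 7.39%.

New unemployment rate ≈ 7.39%.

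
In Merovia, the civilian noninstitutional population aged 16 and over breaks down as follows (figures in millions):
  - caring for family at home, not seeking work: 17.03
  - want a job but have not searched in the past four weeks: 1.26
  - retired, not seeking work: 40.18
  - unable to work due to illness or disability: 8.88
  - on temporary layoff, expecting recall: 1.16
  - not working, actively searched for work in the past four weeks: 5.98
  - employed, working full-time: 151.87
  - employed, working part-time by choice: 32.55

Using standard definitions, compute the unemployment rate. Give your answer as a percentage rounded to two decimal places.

Employed = 151.87 + 32.55 = 184.42 million.
Unemployed = 1.16 + 5.98 = 7.14 million (jobless and actively searching, or on temporary layoff).
Labor force = 184.42 + 7.14 = 191.56 million.
Unemployment rate = 7.14 / 191.56 = 3.73%.

Unemployment rate ≈ 3.73%.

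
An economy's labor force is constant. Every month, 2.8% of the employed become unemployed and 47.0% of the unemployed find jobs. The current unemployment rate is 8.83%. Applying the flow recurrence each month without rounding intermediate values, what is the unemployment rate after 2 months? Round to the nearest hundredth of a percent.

Unemployment rate after two months ≈ 6.43%.

With a fixed labor force, u_{t+1} = u_t + s·(1−u_t) − f·u_t = u_t·(1−s−f) + s.
Here 1−s−f = 0.502 and s = 0.028.
u_1 = 0.088300 × 0.502 + 0.028 = 0.072327.
u_2 = 0.072327 × 0.502 + 0.028 = 0.064308.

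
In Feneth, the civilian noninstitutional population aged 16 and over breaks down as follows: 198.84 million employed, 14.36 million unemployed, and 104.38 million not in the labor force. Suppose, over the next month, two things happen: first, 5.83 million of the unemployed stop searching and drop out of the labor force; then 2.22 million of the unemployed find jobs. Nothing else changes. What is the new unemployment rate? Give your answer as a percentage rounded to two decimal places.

New unemployment rate ≈ 3.04%.

Initially, labor force = 198.84 + 14.36 = 213.20 million, so u = 14.36/213.20 = 6.74%.
After the first change, unemployed and labor force both fall by 5.83 → E = 198.84, U = 8.53, labor force = 207.37 million.
After the second change, unemployed falls and employed rises by 2.22; labor force unchanged → E = 201.06, U = 6.31, labor force = 207.37 million.
New unemployment rate = 6.31 / 207.37 = 3.04%.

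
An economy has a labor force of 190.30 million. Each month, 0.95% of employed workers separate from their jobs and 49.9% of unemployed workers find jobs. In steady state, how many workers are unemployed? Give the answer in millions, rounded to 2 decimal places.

Steady-state unemployment rate u* = s/(s+f) = 0.95/(0.95+49.9) = 0.018682.
Unemployed = u* × labor force = 0.018682 × 190.30 ≈ 3.56 million.

About 3.56 million are unemployed in steady state.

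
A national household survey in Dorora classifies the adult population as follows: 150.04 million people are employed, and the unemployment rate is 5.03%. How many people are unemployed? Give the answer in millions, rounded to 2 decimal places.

About 7.95 million are unemployed.

Let U be the number unemployed. The labor force is E + U, and U/(E+U) = 0.0503.
So U = 0.0503 × 150.04 / (1 − 0.0503) = 7.5470 / 0.9497 ≈ 7.95 million.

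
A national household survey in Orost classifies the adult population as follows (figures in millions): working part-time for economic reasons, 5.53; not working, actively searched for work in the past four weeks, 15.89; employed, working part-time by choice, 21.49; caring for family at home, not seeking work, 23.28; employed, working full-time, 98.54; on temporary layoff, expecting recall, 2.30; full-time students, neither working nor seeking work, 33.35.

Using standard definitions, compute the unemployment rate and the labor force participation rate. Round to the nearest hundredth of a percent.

Unemployment rate ≈ 12.65%; labor force participation rate ≈ 71.74%.

Employed = 5.53 + 21.49 + 98.54 = 125.56 million (anyone who worked, including part-time for economic reasons, counts as employed).
Unemployed = 15.89 + 2.30 = 18.19 million (jobless and actively searching, or on temporary layoff).
Labor force = 125.56 + 18.19 = 143.75 million.
Not in labor force = 23.28 + 33.35 = 56.63 million (those not working and not actively searching are outside the labor force).
Civilian working-age population = 143.75 + 56.63 = 200.38 million.
Unemployment rate = 18.19 / 143.75 = 12.65%.
Labor force participation rate = 143.75 / 200.38 = 71.74%.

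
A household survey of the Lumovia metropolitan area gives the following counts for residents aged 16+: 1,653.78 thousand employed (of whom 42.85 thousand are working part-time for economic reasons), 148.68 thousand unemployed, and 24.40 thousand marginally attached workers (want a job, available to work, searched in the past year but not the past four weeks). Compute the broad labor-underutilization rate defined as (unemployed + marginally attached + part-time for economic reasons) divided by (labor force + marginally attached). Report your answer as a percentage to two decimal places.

Broad underutilization rate ≈ 11.82%.

Labor force = 1,653.78 + 148.68 = 1,802.46 thousand.
Numerator = 148.68 + 24.40 + 42.85 = 215.93 thousand.
Denominator = 1,802.46 + 24.40 = 1,826.86 thousand.
Broad rate = 215.93 / 1,826.86 = 11.82%.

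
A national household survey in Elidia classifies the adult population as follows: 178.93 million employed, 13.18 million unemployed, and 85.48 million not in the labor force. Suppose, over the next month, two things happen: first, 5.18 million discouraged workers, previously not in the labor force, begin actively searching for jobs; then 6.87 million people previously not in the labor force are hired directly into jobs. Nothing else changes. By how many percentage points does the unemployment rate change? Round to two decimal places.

The unemployment rate changes by +2.13 percentage points.

Initially, labor force = 178.93 + 13.18 = 192.11 million, so u = 13.18/192.11 = 6.86%.
After the first change, unemployed and labor force both rise by 5.18 → E = 178.93, U = 18.36, labor force = 197.29 million.
After the second change, employed and labor force both rise by 6.87; unemployed unchanged → E = 185.80, U = 18.36, labor force = 204.16 million.
New unemployment rate = 18.36 / 204.16 = 8.99%.
Change = 8.99% − 6.86% = +2.13 percentage points.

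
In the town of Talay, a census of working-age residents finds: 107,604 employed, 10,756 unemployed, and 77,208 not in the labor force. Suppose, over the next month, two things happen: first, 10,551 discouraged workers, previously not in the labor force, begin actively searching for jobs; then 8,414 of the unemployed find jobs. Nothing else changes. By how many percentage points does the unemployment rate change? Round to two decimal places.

Initially, labor force = 107,604 + 10,756 = 118,360, so u = 10,756/118,360 = 9.09%.
After the first change, unemployed and labor force both rise by 10,551 → E = 107,604, U = 21,307, labor force = 128,911.
After the second change, unemployed falls and employed rises by 8,414; labor force unchanged → E = 116,018, U = 12,893, labor force = 128,911.
New unemployment rate = 12,893 / 128,911 = 10.00%.
Change = 10.00% − 9.09% = +0.91 percentage points.

The unemployment rate changes by +0.91 percentage points.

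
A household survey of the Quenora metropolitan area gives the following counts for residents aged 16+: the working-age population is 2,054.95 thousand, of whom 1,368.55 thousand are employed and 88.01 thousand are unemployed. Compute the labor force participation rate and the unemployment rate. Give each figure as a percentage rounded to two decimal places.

Labor force participation rate ≈ 70.88%; unemployment rate ≈ 6.04%.

Labor force = employed + unemployed = 1,368.55 + 88.01 = 1,456.56 thousand.
Unemployment rate = 88.01 / 1,456.56 = 6.04%.
Labor force participation rate = 1,456.56 / 2,054.95 = 70.88%.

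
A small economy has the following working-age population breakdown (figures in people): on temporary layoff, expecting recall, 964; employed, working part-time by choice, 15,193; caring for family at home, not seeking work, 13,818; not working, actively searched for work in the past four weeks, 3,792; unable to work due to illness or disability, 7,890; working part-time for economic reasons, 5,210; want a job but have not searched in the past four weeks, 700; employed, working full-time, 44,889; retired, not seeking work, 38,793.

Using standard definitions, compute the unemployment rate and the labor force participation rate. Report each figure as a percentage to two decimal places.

Unemployment rate ≈ 6.79%; labor force participation rate ≈ 53.37%.

Employed = 15,193 + 5,210 + 44,889 = 65,292 (anyone who worked, including part-time for economic reasons, counts as employed).
Unemployed = 964 + 3,792 = 4,756 (jobless and actively searching, or on temporary layoff).
Labor force = 65,292 + 4,756 = 70,048.
Not in labor force = 13,818 + 7,890 + 700 + 38,793 = 61,201 (those not working and not actively searching are outside the labor force — including those who want a job but have given up searching).
Civilian working-age population = 70,048 + 61,201 = 131,249.
Unemployment rate = 4,756 / 70,048 = 6.79%.
Labor force participation rate = 70,048 / 131,249 = 53.37%.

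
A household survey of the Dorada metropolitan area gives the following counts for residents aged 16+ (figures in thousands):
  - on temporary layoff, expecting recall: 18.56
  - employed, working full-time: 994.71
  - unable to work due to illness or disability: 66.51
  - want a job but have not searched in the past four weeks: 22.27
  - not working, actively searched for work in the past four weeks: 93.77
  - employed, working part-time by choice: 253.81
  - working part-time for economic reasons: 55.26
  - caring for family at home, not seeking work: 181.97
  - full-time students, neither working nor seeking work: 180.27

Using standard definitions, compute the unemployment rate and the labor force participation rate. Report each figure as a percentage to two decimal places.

Employed = 994.71 + 253.81 + 55.26 = 1,303.78 thousand (anyone who worked, including part-time for economic reasons, counts as employed).
Unemployed = 18.56 + 93.77 = 112.33 thousand (jobless and actively searching, or on temporary layoff).
Labor force = 1,303.78 + 112.33 = 1,416.11 thousand.
Not in labor force = 66.51 + 22.27 + 181.97 + 180.27 = 451.02 thousand (those not working and not actively searching are outside the labor force — including those who want a job but have given up searching).
Civilian working-age population = 1,416.11 + 451.02 = 1,867.13 thousand.
Unemployment rate = 112.33 / 1,416.11 = 7.93%.
Labor force participation rate = 1,416.11 / 1,867.13 = 75.84%.

Unemployment rate ≈ 7.93%; labor force participation rate ≈ 75.84%.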